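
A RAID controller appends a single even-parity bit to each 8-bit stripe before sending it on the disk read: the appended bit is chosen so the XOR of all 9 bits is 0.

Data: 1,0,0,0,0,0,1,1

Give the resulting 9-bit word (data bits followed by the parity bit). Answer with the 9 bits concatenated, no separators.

100000111

XOR of the 8 data bits: 1⊕0⊕0⊕0⊕0⊕0⊕1⊕1 = 1
Parity bit = 1 (so all 9 bits XOR to 0).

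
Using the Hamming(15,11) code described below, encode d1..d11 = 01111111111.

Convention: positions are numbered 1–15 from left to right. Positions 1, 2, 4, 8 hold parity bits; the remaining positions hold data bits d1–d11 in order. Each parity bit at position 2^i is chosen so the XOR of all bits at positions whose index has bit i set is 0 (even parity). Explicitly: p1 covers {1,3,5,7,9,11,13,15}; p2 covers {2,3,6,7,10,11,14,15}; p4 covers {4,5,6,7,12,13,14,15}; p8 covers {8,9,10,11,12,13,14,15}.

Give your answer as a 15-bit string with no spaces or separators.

Place data at non-parity positions: p1 p2 0 p4 1 1 1 p8 1 1 1 1 1 1 1
p1 (pos 1,3,5,7,9,11,13,15): XOR of data positions = 0⊕1⊕1⊕1⊕1⊕1⊕1 = 0
p2 (pos 2,3,6,7,10,11,14,15): XOR of data positions = 0⊕1⊕1⊕1⊕1⊕1⊕1 = 0
p4 (pos 4,5,6,7,12,13,14,15): XOR of data positions = 1⊕1⊕1⊕1⊕1⊕1⊕1 = 1
p8 (pos 8,9,10,11,12,13,14,15): XOR of data positions = 1⊕1⊕1⊕1⊕1⊕1⊕1 = 1
Codeword: 000111111111111

000111111111111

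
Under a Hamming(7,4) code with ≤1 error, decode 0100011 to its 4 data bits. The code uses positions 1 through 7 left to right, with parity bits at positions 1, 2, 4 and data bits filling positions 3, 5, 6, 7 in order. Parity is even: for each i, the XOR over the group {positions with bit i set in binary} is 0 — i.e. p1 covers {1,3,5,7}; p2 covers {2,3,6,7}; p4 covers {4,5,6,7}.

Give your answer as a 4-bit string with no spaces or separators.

1011

s1 (pos 1,3,5,7): 0⊕0⊕0⊕1 = 1
s2 (pos 2,3,6,7): 1⊕0⊕1⊕1 = 1
s4 (pos 4,5,6,7): 0⊕0⊕1⊕1 = 0
Syndrome s4…s1 = 011 → error at position 3.
Flip position 3: 0100011 → 0110011
Read data bits from positions 3,5,6,7: 1011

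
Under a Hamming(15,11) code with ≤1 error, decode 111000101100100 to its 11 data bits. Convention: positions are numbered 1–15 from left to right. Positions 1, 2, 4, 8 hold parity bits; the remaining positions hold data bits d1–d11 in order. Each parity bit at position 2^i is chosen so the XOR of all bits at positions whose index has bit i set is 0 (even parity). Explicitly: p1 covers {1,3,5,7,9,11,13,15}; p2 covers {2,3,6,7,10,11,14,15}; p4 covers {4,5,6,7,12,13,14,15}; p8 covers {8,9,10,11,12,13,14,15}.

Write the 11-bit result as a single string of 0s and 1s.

s1 (pos 1,3,5,7,9,11,13,15): 1⊕1⊕0⊕1⊕1⊕0⊕1⊕0 = 1
s2 (pos 2,3,6,7,10,11,14,15): 1⊕1⊕0⊕1⊕1⊕0⊕0⊕0 = 0
s4 (pos 4,5,6,7,12,13,14,15): 0⊕0⊕0⊕1⊕0⊕1⊕0⊕0 = 0
s8 (pos 8,9,10,11,12,13,14,15): 0⊕1⊕1⊕0⊕0⊕1⊕0⊕0 = 1
Syndrome s8…s1 = 1001 → error at position 9.
Flip position 9: 111000101100100 → 111000100100100
Read data bits from positions 3,5,6,7,9,10,11,12,13,14,15: 10010100100

10010100100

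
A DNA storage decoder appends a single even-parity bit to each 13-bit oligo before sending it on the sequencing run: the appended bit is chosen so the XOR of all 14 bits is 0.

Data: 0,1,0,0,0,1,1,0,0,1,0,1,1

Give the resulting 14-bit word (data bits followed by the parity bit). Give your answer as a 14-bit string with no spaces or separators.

01000110010110

XOR of the 13 data bits: 0⊕1⊕0⊕0⊕0⊕1⊕1⊕0⊕0⊕1⊕0⊕1⊕1 = 0
Parity bit = 0 (so all 14 bits XOR to 0).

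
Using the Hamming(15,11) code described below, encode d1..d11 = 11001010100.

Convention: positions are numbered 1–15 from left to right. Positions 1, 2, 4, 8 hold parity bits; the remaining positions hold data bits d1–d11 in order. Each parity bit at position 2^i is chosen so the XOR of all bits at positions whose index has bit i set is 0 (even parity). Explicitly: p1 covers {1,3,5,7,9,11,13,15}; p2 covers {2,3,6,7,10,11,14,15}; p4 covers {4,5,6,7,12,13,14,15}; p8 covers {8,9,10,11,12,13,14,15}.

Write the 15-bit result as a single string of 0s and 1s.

101010011010100

Place data at non-parity positions: p1 p2 1 p4 1 0 0 p8 1 0 1 0 1 0 0
p1 (pos 1,3,5,7,9,11,13,15): XOR of data positions = 1⊕1⊕0⊕1⊕1⊕1⊕0 = 1
p2 (pos 2,3,6,7,10,11,14,15): XOR of data positions = 1⊕0⊕0⊕0⊕1⊕0⊕0 = 0
p4 (pos 4,5,6,7,12,13,14,15): XOR of data positions = 1⊕0⊕0⊕0⊕1⊕0⊕0 = 0
p8 (pos 8,9,10,11,12,13,14,15): XOR of data positions = 1⊕0⊕1⊕0⊕1⊕0⊕0 = 1
Codeword: 101010011010100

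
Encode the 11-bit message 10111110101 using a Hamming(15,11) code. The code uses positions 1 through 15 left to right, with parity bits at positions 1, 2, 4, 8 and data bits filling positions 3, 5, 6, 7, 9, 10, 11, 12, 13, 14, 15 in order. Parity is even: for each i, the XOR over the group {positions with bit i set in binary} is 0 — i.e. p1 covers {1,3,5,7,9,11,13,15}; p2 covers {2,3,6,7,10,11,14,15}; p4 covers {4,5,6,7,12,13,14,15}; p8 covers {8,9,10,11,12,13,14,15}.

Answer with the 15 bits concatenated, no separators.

Place data at non-parity positions: p1 p2 1 p4 0 1 1 p8 1 1 1 0 1 0 1
p1 (pos 1,3,5,7,9,11,13,15): XOR of data positions = 1⊕0⊕1⊕1⊕1⊕1⊕1 = 0
p2 (pos 2,3,6,7,10,11,14,15): XOR of data positions = 1⊕1⊕1⊕1⊕1⊕0⊕1 = 0
p4 (pos 4,5,6,7,12,13,14,15): XOR of data positions = 0⊕1⊕1⊕0⊕1⊕0⊕1 = 0
p8 (pos 8,9,10,11,12,13,14,15): XOR of data positions = 1⊕1⊕1⊕0⊕1⊕0⊕1 = 1
Codeword: 001001111110101

001001111110101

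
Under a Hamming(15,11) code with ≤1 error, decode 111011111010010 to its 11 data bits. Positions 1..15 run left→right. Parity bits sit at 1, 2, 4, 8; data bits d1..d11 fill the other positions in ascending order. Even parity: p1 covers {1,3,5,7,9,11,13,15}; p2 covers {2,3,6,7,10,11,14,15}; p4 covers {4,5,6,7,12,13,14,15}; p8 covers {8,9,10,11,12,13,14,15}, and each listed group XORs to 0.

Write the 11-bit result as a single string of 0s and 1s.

11111010010

s1 (pos 1,3,5,7,9,11,13,15): 1⊕1⊕1⊕1⊕1⊕1⊕0⊕0 = 0
s2 (pos 2,3,6,7,10,11,14,15): 1⊕1⊕1⊕1⊕0⊕1⊕1⊕0 = 0
s4 (pos 4,5,6,7,12,13,14,15): 0⊕1⊕1⊕1⊕0⊕0⊕1⊕0 = 0
s8 (pos 8,9,10,11,12,13,14,15): 1⊕1⊕0⊕1⊕0⊕0⊕1⊕0 = 0
Syndrome s8…s1 = 0000 → no error.
Read data bits from positions 3,5,6,7,9,10,11,12,13,14,15: 11111010010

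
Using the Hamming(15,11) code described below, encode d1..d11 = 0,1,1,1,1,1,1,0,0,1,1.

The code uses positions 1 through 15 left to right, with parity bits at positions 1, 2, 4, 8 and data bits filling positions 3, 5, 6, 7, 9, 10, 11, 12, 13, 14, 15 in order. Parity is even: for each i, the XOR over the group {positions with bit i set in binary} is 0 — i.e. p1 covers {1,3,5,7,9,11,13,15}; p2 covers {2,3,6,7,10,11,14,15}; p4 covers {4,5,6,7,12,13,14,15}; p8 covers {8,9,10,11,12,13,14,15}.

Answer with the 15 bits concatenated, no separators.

100111111110011

Place data at non-parity positions: p1 p2 0 p4 1 1 1 p8 1 1 1 0 0 1 1
p1 (pos 1,3,5,7,9,11,13,15): XOR of data positions = 0⊕1⊕1⊕1⊕1⊕0⊕1 = 1
p2 (pos 2,3,6,7,10,11,14,15): XOR of data positions = 0⊕1⊕1⊕1⊕1⊕1⊕1 = 0
p4 (pos 4,5,6,7,12,13,14,15): XOR of data positions = 1⊕1⊕1⊕0⊕0⊕1⊕1 = 1
p8 (pos 8,9,10,11,12,13,14,15): XOR of data positions = 1⊕1⊕1⊕0⊕0⊕1⊕1 = 1
Codeword: 100111111110011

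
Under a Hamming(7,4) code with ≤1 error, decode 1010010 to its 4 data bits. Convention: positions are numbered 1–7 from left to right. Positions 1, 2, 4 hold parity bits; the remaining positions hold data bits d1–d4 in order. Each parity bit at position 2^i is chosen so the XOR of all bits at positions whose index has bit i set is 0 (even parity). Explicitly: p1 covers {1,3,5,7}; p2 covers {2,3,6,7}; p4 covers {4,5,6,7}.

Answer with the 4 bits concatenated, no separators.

s1 (pos 1,3,5,7): 1⊕1⊕0⊕0 = 0
s2 (pos 2,3,6,7): 0⊕1⊕1⊕0 = 0
s4 (pos 4,5,6,7): 0⊕0⊕1⊕0 = 1
Syndrome s4…s1 = 100 → error at position 4.
Flip position 4: 1010010 → 1011010
Read data bits from positions 3,5,6,7: 1010

1010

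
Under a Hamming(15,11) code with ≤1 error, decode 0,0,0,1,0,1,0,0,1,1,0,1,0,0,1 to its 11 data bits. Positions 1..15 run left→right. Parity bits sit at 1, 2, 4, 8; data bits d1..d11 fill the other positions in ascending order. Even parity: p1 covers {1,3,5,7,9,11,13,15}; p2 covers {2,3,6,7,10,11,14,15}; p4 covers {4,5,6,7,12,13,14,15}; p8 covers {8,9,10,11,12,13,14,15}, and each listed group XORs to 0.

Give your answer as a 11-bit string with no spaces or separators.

00101101001

s1 (pos 1,3,5,7,9,11,13,15): 0⊕0⊕0⊕0⊕1⊕0⊕0⊕1 = 0
s2 (pos 2,3,6,7,10,11,14,15): 0⊕0⊕1⊕0⊕1⊕0⊕0⊕1 = 1
s4 (pos 4,5,6,7,12,13,14,15): 1⊕0⊕1⊕0⊕1⊕0⊕0⊕1 = 0
s8 (pos 8,9,10,11,12,13,14,15): 0⊕1⊕1⊕0⊕1⊕0⊕0⊕1 = 0
Syndrome s8…s1 = 0010 → error at position 2.
Flip position 2: 000101001101001 → 010101001101001
Read data bits from positions 3,5,6,7,9,10,11,12,13,14,15: 00101101001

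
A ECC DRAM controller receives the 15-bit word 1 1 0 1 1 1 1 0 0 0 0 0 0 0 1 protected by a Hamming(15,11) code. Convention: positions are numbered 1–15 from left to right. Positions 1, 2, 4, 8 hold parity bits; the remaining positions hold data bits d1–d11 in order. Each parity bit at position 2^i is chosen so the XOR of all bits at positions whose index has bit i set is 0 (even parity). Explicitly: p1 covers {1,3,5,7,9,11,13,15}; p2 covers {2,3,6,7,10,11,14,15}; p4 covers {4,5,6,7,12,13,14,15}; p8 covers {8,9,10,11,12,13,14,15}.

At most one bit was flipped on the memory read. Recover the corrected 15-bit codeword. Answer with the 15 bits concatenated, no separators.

110111100001001

s1 (pos 1,3,5,7,9,11,13,15): 1⊕0⊕1⊕1⊕0⊕0⊕0⊕1 = 0
s2 (pos 2,3,6,7,10,11,14,15): 1⊕0⊕1⊕1⊕0⊕0⊕0⊕1 = 0
s4 (pos 4,5,6,7,12,13,14,15): 1⊕1⊕1⊕1⊕0⊕0⊕0⊕1 = 1
s8 (pos 8,9,10,11,12,13,14,15): 0⊕0⊕0⊕0⊕0⊕0⊕0⊕1 = 1
Syndrome s8…s1 = 1100 → error at position 12.
Flip position 12: 110111100000001 → 110111100001001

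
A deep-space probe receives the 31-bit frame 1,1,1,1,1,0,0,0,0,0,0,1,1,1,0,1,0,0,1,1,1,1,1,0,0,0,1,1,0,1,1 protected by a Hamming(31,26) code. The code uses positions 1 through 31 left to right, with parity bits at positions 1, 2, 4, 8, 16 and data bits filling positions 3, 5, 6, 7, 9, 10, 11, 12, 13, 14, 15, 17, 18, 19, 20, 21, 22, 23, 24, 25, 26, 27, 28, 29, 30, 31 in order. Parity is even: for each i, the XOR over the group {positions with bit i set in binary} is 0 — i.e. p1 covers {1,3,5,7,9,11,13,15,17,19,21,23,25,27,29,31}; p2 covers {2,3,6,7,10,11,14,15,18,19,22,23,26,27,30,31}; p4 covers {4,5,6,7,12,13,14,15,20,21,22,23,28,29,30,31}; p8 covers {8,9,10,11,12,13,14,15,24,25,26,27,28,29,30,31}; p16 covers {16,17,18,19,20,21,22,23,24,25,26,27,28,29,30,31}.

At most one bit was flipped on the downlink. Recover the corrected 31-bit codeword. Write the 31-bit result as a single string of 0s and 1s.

s1 (pos 1,3,5,7,9,11,13,15,17,19,21,23,25,27,29,31): 1⊕1⊕1⊕0⊕0⊕0⊕1⊕0⊕0⊕1⊕1⊕1⊕0⊕1⊕0⊕1 = 1
s2 (pos 2,3,6,7,10,11,14,15,18,19,22,23,26,27,30,31): 1⊕1⊕0⊕0⊕0⊕0⊕1⊕0⊕0⊕1⊕1⊕1⊕0⊕1⊕1⊕1 = 1
s4 (pos 4,5,6,7,12,13,14,15,20,21,22,23,28,29,30,31): 1⊕1⊕0⊕0⊕1⊕1⊕1⊕0⊕1⊕1⊕1⊕1⊕1⊕0⊕1⊕1 = 0
s8 (pos 8,9,10,11,12,13,14,15,24,25,26,27,28,29,30,31): 0⊕0⊕0⊕0⊕1⊕1⊕1⊕0⊕0⊕0⊕0⊕1⊕1⊕0⊕1⊕1 = 1
s16 (pos 16,17,18,19,20,21,22,23,24,25,26,27,28,29,30,31): 1⊕0⊕0⊕1⊕1⊕1⊕1⊕1⊕0⊕0⊕0⊕1⊕1⊕0⊕1⊕1 = 0
Syndrome s16…s1 = 01011 → error at position 11.
Flip position 11: 1111100000011101001111100011011 → 1111100000111101001111100011011

1111100000111101001111100011011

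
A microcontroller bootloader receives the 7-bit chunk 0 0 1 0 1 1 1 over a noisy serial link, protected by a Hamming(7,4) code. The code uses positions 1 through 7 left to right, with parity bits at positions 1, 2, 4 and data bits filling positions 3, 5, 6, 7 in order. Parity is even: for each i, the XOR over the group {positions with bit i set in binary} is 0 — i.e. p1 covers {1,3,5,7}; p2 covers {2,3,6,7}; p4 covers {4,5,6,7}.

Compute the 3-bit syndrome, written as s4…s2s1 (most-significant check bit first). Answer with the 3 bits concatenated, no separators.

s1 (pos 1,3,5,7): 0⊕1⊕1⊕1 = 1
s2 (pos 2,3,6,7): 0⊕1⊕1⊕1 = 1
s4 (pos 4,5,6,7): 0⊕1⊕1⊕1 = 1
Syndrome s4…s1 = 111 → error at position 7.

111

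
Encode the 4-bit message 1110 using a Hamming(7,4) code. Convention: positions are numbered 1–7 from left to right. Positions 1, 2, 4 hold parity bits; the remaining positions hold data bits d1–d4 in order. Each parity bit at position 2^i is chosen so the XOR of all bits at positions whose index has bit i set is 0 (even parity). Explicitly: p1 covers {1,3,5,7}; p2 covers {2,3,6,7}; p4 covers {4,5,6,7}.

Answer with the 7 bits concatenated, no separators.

0010110

Place data at non-parity positions: p1 p2 1 p4 1 1 0
p1 (pos 1,3,5,7): XOR of data positions = 1⊕1⊕0 = 0
p2 (pos 2,3,6,7): XOR of data positions = 1⊕1⊕0 = 0
p4 (pos 4,5,6,7): XOR of data positions = 1⊕1⊕0 = 0
Codeword: 0010110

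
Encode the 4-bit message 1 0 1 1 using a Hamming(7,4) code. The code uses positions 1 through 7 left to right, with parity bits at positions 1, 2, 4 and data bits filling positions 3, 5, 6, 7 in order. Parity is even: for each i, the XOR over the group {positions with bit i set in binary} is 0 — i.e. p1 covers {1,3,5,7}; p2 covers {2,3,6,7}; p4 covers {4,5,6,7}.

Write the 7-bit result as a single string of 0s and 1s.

Place data at non-parity positions: p1 p2 1 p4 0 1 1
p1 (pos 1,3,5,7): XOR of data positions = 1⊕0⊕1 = 0
p2 (pos 2,3,6,7): XOR of data positions = 1⊕1⊕1 = 1
p4 (pos 4,5,6,7): XOR of data positions = 0⊕1⊕1 = 0
Codeword: 0110011

0110011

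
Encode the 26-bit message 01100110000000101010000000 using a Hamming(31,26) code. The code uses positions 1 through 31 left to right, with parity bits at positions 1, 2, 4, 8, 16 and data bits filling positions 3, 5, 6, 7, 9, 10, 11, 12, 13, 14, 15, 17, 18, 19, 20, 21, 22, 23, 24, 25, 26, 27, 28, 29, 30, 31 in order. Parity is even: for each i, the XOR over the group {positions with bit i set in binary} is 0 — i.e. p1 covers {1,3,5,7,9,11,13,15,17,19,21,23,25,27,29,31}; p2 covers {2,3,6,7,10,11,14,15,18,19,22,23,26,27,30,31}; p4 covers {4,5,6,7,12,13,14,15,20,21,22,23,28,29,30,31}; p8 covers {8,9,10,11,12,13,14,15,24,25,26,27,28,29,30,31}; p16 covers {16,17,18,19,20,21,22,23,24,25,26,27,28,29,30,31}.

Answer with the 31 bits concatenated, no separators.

0000110101100001000101010000000

Place data at non-parity positions: p1 p2 0 p4 1 1 0 p8 0 1 1 0 0 0 0 p16 0 0 0 1 0 1 0 1 0 0 0 0 0 0 0
p1 (pos 1,3,5,7,9,11,13,15,17,19,21,23,25,27,29,31): XOR of data positions = 0⊕1⊕0⊕0⊕1⊕0⊕0⊕0⊕0⊕0⊕0⊕0⊕0⊕0⊕0 = 0
p2 (pos 2,3,6,7,10,11,14,15,18,19,22,23,26,27,30,31): XOR of data positions = 0⊕1⊕0⊕1⊕1⊕0⊕0⊕0⊕0⊕1⊕0⊕0⊕0⊕0⊕0 = 0
p4 (pos 4,5,6,7,12,13,14,15,20,21,22,23,28,29,30,31): XOR of data positions = 1⊕1⊕0⊕0⊕0⊕0⊕0⊕1⊕0⊕1⊕0⊕0⊕0⊕0⊕0 = 0
p8 (pos 8,9,10,11,12,13,14,15,24,25,26,27,28,29,30,31): XOR of data positions = 0⊕1⊕1⊕0⊕0⊕0⊕0⊕1⊕0⊕0⊕0⊕0⊕0⊕0⊕0 = 1
p16 (pos 16,17,18,19,20,21,22,23,24,25,26,27,28,29,30,31): XOR of data positions = 0⊕0⊕0⊕1⊕0⊕1⊕0⊕1⊕0⊕0⊕0⊕0⊕0⊕0⊕0 = 1
Codeword: 0000110101100001000101010000000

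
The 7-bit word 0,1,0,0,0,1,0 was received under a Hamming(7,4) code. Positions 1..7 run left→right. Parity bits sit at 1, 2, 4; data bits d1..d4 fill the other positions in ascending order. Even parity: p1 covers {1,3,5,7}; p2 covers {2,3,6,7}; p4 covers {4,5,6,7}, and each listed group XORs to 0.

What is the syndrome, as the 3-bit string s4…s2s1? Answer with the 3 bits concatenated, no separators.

100

s1 (pos 1,3,5,7): 0⊕0⊕0⊕0 = 0
s2 (pos 2,3,6,7): 1⊕0⊕1⊕0 = 0
s4 (pos 4,5,6,7): 0⊕0⊕1⊕0 = 1
Syndrome s4…s1 = 100 → error at position 4.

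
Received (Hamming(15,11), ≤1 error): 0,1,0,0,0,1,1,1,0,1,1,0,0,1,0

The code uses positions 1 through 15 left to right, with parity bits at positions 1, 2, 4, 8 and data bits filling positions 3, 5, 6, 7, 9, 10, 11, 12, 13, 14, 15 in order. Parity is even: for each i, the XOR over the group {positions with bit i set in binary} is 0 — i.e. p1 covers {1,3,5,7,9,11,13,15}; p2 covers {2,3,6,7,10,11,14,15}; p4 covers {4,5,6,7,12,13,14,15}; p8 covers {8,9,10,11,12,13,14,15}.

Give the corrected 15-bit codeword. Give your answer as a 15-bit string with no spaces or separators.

010101110110010

s1 (pos 1,3,5,7,9,11,13,15): 0⊕0⊕0⊕1⊕0⊕1⊕0⊕0 = 0
s2 (pos 2,3,6,7,10,11,14,15): 1⊕0⊕1⊕1⊕1⊕1⊕1⊕0 = 0
s4 (pos 4,5,6,7,12,13,14,15): 0⊕0⊕1⊕1⊕0⊕0⊕1⊕0 = 1
s8 (pos 8,9,10,11,12,13,14,15): 1⊕0⊕1⊕1⊕0⊕0⊕1⊕0 = 0
Syndrome s8…s1 = 0100 → error at position 4.
Flip position 4: 010001110110010 → 010101110110010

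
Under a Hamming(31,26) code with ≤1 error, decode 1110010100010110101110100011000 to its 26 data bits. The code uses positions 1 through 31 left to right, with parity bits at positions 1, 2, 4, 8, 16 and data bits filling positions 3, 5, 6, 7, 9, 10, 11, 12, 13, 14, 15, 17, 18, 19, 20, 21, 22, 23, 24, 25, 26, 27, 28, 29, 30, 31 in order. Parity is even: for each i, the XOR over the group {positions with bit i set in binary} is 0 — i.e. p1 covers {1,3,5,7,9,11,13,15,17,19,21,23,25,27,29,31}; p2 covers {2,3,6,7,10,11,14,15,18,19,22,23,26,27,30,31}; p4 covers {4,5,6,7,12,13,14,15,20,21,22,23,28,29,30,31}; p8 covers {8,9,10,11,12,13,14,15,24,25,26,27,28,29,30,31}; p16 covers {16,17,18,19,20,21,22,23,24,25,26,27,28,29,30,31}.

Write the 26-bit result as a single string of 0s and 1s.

s1 (pos 1,3,5,7,9,11,13,15,17,19,21,23,25,27,29,31): 1⊕1⊕0⊕0⊕0⊕0⊕0⊕1⊕1⊕1⊕1⊕1⊕0⊕1⊕0⊕0 = 0
s2 (pos 2,3,6,7,10,11,14,15,18,19,22,23,26,27,30,31): 1⊕1⊕1⊕0⊕0⊕0⊕1⊕1⊕0⊕1⊕0⊕1⊕0⊕1⊕0⊕0 = 0
s4 (pos 4,5,6,7,12,13,14,15,20,21,22,23,28,29,30,31): 0⊕0⊕1⊕0⊕1⊕0⊕1⊕1⊕1⊕1⊕0⊕1⊕1⊕0⊕0⊕0 = 0
s8 (pos 8,9,10,11,12,13,14,15,24,25,26,27,28,29,30,31): 1⊕0⊕0⊕0⊕1⊕0⊕1⊕1⊕0⊕0⊕0⊕1⊕1⊕0⊕0⊕0 = 0
s16 (pos 16,17,18,19,20,21,22,23,24,25,26,27,28,29,30,31): 0⊕1⊕0⊕1⊕1⊕1⊕0⊕1⊕0⊕0⊕0⊕1⊕1⊕0⊕0⊕0 = 1
Syndrome s16…s1 = 10000 → error at position 16.
Flip position 16: 1110010100010110101110100011000 → 1110010100010111101110100011000
Read data bits from positions 3,5,6,7,9,10,11,12,13,14,15,17,18,19,20,21,22,23,24,25,26,27,28,29,30,31: 10100001011101110100011000

10100001011101110100011000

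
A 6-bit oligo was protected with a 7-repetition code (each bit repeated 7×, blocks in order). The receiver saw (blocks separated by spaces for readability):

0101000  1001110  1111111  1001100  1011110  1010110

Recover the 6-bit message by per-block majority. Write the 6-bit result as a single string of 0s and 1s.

011011

Block 1 (0101000): 2 ones → 0
Block 2 (1001110): 4 ones → 1
Block 3 (1111111): 7 ones → 1
Block 4 (1001100): 3 ones → 0
Block 5 (1011110): 5 ones → 1
Block 6 (1010110): 4 ones → 1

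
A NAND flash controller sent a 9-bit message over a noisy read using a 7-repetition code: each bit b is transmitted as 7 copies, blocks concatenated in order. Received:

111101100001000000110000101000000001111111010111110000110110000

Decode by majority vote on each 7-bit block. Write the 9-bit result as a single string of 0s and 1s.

Block 1 (1111011): 6 ones → 1
Block 2 (0000100): 1 one → 0
Block 3 (0000110): 2 ones → 0
Block 4 (0001010): 2 ones → 0
Block 5 (0000000): 0 ones → 0
Block 6 (1111111): 7 ones → 1
Block 7 (0101111): 5 ones → 1
Block 8 (1000011): 3 ones → 0
Block 9 (0110000): 2 ones → 0

100001100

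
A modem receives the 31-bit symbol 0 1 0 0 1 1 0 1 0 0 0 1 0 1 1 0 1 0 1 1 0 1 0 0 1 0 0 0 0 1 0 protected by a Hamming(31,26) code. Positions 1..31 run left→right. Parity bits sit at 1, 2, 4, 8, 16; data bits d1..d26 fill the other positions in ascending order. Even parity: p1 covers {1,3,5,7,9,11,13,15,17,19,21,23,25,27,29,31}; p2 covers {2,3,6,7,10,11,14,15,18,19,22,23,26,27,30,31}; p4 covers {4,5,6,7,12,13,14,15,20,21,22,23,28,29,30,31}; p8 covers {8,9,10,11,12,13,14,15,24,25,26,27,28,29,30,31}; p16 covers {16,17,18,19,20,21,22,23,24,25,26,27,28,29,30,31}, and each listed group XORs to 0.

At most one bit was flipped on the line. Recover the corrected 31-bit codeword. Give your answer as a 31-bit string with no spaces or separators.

s1 (pos 1,3,5,7,9,11,13,15,17,19,21,23,25,27,29,31): 0⊕0⊕1⊕0⊕0⊕0⊕0⊕1⊕1⊕1⊕0⊕0⊕1⊕0⊕0⊕0 = 1
s2 (pos 2,3,6,7,10,11,14,15,18,19,22,23,26,27,30,31): 1⊕0⊕1⊕0⊕0⊕0⊕1⊕1⊕0⊕1⊕1⊕0⊕0⊕0⊕1⊕0 = 1
s4 (pos 4,5,6,7,12,13,14,15,20,21,22,23,28,29,30,31): 0⊕1⊕1⊕0⊕1⊕0⊕1⊕1⊕1⊕0⊕1⊕0⊕0⊕0⊕1⊕0 = 0
s8 (pos 8,9,10,11,12,13,14,15,24,25,26,27,28,29,30,31): 1⊕0⊕0⊕0⊕1⊕0⊕1⊕1⊕0⊕1⊕0⊕0⊕0⊕0⊕1⊕0 = 0
s16 (pos 16,17,18,19,20,21,22,23,24,25,26,27,28,29,30,31): 0⊕1⊕0⊕1⊕1⊕0⊕1⊕0⊕0⊕1⊕0⊕0⊕0⊕0⊕1⊕0 = 0
Syndrome s16…s1 = 00011 → error at position 3.
Flip position 3: 0100110100010110101101001000010 → 0110110100010110101101001000010

0110110100010110101101001000010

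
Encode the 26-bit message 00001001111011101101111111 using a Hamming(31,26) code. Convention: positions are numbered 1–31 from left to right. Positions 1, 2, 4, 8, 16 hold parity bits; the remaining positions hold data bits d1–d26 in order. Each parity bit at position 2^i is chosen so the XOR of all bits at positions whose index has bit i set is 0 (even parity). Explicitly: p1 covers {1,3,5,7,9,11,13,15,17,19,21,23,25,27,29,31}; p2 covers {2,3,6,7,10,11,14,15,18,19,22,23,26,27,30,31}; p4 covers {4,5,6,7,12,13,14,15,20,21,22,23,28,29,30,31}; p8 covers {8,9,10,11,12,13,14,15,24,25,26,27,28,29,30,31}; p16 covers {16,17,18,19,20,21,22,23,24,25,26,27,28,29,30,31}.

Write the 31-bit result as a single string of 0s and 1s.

1001000010011110011101101111111

Place data at non-parity positions: p1 p2 0 p4 0 0 0 p8 1 0 0 1 1 1 1 p16 0 1 1 1 0 1 1 0 1 1 1 1 1 1 1
p1 (pos 1,3,5,7,9,11,13,15,17,19,21,23,25,27,29,31): XOR of data positions = 0⊕0⊕0⊕1⊕0⊕1⊕1⊕0⊕1⊕0⊕1⊕1⊕1⊕1⊕1 = 1
p2 (pos 2,3,6,7,10,11,14,15,18,19,22,23,26,27,30,31): XOR of data positions = 0⊕0⊕0⊕0⊕0⊕1⊕1⊕1⊕1⊕1⊕1⊕1⊕1⊕1⊕1 = 0
p4 (pos 4,5,6,7,12,13,14,15,20,21,22,23,28,29,30,31): XOR of data positions = 0⊕0⊕0⊕1⊕1⊕1⊕1⊕1⊕0⊕1⊕1⊕1⊕1⊕1⊕1 = 1
p8 (pos 8,9,10,11,12,13,14,15,24,25,26,27,28,29,30,31): XOR of data positions = 1⊕0⊕0⊕1⊕1⊕1⊕1⊕0⊕1⊕1⊕1⊕1⊕1⊕1⊕1 = 0
p16 (pos 16,17,18,19,20,21,22,23,24,25,26,27,28,29,30,31): XOR of data positions = 0⊕1⊕1⊕1⊕0⊕1⊕1⊕0⊕1⊕1⊕1⊕1⊕1⊕1⊕1 = 0
Codeword: 1001000010011110011101101111111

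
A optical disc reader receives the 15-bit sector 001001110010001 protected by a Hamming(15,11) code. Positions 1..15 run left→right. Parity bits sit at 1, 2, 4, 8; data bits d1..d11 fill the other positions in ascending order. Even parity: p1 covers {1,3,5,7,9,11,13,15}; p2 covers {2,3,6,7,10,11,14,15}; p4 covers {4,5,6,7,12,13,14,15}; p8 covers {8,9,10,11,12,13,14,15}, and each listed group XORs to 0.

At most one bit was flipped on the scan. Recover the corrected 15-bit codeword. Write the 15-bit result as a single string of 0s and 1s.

001001110010011

s1 (pos 1,3,5,7,9,11,13,15): 0⊕1⊕0⊕1⊕0⊕1⊕0⊕1 = 0
s2 (pos 2,3,6,7,10,11,14,15): 0⊕1⊕1⊕1⊕0⊕1⊕0⊕1 = 1
s4 (pos 4,5,6,7,12,13,14,15): 0⊕0⊕1⊕1⊕0⊕0⊕0⊕1 = 1
s8 (pos 8,9,10,11,12,13,14,15): 1⊕0⊕0⊕1⊕0⊕0⊕0⊕1 = 1
Syndrome s8…s1 = 1110 → error at position 14.
Flip position 14: 001001110010001 → 001001110010011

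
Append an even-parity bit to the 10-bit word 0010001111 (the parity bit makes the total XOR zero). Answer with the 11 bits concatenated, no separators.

XOR of the 10 data bits: 0⊕0⊕1⊕0⊕0⊕0⊕1⊕1⊕1⊕1 = 1
Parity bit = 1 (so all 11 bits XOR to 0).

00100011111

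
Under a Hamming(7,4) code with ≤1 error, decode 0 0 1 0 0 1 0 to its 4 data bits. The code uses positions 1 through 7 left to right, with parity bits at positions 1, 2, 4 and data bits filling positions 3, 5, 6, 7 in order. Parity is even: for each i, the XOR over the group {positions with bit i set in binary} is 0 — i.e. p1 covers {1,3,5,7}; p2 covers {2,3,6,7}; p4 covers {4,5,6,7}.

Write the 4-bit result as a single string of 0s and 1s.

s1 (pos 1,3,5,7): 0⊕1⊕0⊕0 = 1
s2 (pos 2,3,6,7): 0⊕1⊕1⊕0 = 0
s4 (pos 4,5,6,7): 0⊕0⊕1⊕0 = 1
Syndrome s4…s1 = 101 → error at position 5.
Flip position 5: 0010010 → 0010110
Read data bits from positions 3,5,6,7: 1110

1110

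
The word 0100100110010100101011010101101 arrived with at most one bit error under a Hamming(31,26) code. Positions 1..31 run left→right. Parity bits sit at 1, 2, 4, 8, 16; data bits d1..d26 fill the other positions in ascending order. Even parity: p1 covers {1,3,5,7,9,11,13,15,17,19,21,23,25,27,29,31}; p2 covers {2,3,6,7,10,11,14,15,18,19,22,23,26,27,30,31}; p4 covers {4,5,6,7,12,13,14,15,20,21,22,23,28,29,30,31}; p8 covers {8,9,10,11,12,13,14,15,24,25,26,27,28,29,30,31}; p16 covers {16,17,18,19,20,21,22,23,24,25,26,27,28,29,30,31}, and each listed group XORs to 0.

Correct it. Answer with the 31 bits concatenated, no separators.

0100100110010100101011011101101

s1 (pos 1,3,5,7,9,11,13,15,17,19,21,23,25,27,29,31): 0⊕0⊕1⊕0⊕1⊕0⊕0⊕0⊕1⊕1⊕1⊕0⊕0⊕0⊕1⊕1 = 1
s2 (pos 2,3,6,7,10,11,14,15,18,19,22,23,26,27,30,31): 1⊕0⊕0⊕0⊕0⊕0⊕1⊕0⊕0⊕1⊕1⊕0⊕1⊕0⊕0⊕1 = 0
s4 (pos 4,5,6,7,12,13,14,15,20,21,22,23,28,29,30,31): 0⊕1⊕0⊕0⊕1⊕0⊕1⊕0⊕0⊕1⊕1⊕0⊕1⊕1⊕0⊕1 = 0
s8 (pos 8,9,10,11,12,13,14,15,24,25,26,27,28,29,30,31): 1⊕1⊕0⊕0⊕1⊕0⊕1⊕0⊕1⊕0⊕1⊕0⊕1⊕1⊕0⊕1 = 1
s16 (pos 16,17,18,19,20,21,22,23,24,25,26,27,28,29,30,31): 0⊕1⊕0⊕1⊕0⊕1⊕1⊕0⊕1⊕0⊕1⊕0⊕1⊕1⊕0⊕1 = 1
Syndrome s16…s1 = 11001 → error at position 25.
Flip position 25: 0100100110010100101011010101101 → 0100100110010100101011011101101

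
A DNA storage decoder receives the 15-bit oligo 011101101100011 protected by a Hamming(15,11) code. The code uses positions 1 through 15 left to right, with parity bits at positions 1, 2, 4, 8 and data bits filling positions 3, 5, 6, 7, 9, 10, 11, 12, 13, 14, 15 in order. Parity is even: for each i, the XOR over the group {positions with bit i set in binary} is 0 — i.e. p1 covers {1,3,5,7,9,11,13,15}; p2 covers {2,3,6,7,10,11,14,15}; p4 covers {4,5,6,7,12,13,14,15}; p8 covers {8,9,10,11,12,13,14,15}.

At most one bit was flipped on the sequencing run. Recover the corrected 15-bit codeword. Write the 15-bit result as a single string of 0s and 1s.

011100101100011

s1 (pos 1,3,5,7,9,11,13,15): 0⊕1⊕0⊕1⊕1⊕0⊕0⊕1 = 0
s2 (pos 2,3,6,7,10,11,14,15): 1⊕1⊕1⊕1⊕1⊕0⊕1⊕1 = 1
s4 (pos 4,5,6,7,12,13,14,15): 1⊕0⊕1⊕1⊕0⊕0⊕1⊕1 = 1
s8 (pos 8,9,10,11,12,13,14,15): 0⊕1⊕1⊕0⊕0⊕0⊕1⊕1 = 0
Syndrome s8…s1 = 0110 → error at position 6.
Flip position 6: 011101101100011 → 011100101100011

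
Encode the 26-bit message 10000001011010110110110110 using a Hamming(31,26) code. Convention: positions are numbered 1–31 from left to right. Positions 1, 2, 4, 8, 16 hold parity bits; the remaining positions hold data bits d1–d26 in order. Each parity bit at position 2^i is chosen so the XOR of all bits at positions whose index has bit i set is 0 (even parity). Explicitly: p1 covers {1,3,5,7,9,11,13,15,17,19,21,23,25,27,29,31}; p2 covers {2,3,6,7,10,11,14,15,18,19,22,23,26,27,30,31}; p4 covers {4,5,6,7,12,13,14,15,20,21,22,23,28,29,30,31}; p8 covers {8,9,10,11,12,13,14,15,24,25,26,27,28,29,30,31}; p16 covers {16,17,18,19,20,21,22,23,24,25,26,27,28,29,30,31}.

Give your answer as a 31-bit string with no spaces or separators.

0010000000010111010110110110110

Place data at non-parity positions: p1 p2 1 p4 0 0 0 p8 0 0 0 1 0 1 1 p16 0 1 0 1 1 0 1 1 0 1 1 0 1 1 0
p1 (pos 1,3,5,7,9,11,13,15,17,19,21,23,25,27,29,31): XOR of data positions = 1⊕0⊕0⊕0⊕0⊕0⊕1⊕0⊕0⊕1⊕1⊕0⊕1⊕1⊕0 = 0
p2 (pos 2,3,6,7,10,11,14,15,18,19,22,23,26,27,30,31): XOR of data positions = 1⊕0⊕0⊕0⊕0⊕1⊕1⊕1⊕0⊕0⊕1⊕1⊕1⊕1⊕0 = 0
p4 (pos 4,5,6,7,12,13,14,15,20,21,22,23,28,29,30,31): XOR of data positions = 0⊕0⊕0⊕1⊕0⊕1⊕1⊕1⊕1⊕0⊕1⊕0⊕1⊕1⊕0 = 0
p8 (pos 8,9,10,11,12,13,14,15,24,25,26,27,28,29,30,31): XOR of data positions = 0⊕0⊕0⊕1⊕0⊕1⊕1⊕1⊕0⊕1⊕1⊕0⊕1⊕1⊕0 = 0
p16 (pos 16,17,18,19,20,21,22,23,24,25,26,27,28,29,30,31): XOR of data positions = 0⊕1⊕0⊕1⊕1⊕0⊕1⊕1⊕0⊕1⊕1⊕0⊕1⊕1⊕0 = 1
Codeword: 0010000000010111010110110110110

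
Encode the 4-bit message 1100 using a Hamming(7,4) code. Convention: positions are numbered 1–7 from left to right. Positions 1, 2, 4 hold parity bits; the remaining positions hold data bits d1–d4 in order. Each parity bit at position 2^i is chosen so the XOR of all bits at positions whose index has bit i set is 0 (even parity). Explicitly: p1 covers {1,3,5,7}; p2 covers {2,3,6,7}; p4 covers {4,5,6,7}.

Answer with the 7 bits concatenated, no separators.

Place data at non-parity positions: p1 p2 1 p4 1 0 0
p1 (pos 1,3,5,7): XOR of data positions = 1⊕1⊕0 = 0
p2 (pos 2,3,6,7): XOR of data positions = 1⊕0⊕0 = 1
p4 (pos 4,5,6,7): XOR of data positions = 1⊕0⊕0 = 1
Codeword: 0111100

0111100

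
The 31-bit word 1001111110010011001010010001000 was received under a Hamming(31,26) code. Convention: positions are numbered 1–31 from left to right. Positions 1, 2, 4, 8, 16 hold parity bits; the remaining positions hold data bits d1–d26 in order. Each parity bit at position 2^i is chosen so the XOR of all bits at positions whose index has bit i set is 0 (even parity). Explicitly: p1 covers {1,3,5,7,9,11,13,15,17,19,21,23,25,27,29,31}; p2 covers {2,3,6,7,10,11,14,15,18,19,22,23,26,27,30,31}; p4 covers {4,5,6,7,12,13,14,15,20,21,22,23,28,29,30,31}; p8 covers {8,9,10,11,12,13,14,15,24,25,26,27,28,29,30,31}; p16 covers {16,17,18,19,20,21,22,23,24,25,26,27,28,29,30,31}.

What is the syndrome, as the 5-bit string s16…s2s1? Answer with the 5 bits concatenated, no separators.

s1 (pos 1,3,5,7,9,11,13,15,17,19,21,23,25,27,29,31): 1⊕0⊕1⊕1⊕1⊕0⊕0⊕1⊕0⊕1⊕1⊕0⊕0⊕0⊕0⊕0 = 1
s2 (pos 2,3,6,7,10,11,14,15,18,19,22,23,26,27,30,31): 0⊕0⊕1⊕1⊕0⊕0⊕0⊕1⊕0⊕1⊕0⊕0⊕0⊕0⊕0⊕0 = 0
s4 (pos 4,5,6,7,12,13,14,15,20,21,22,23,28,29,30,31): 1⊕1⊕1⊕1⊕1⊕0⊕0⊕1⊕0⊕1⊕0⊕0⊕1⊕0⊕0⊕0 = 0
s8 (pos 8,9,10,11,12,13,14,15,24,25,26,27,28,29,30,31): 1⊕1⊕0⊕0⊕1⊕0⊕0⊕1⊕1⊕0⊕0⊕0⊕1⊕0⊕0⊕0 = 0
s16 (pos 16,17,18,19,20,21,22,23,24,25,26,27,28,29,30,31): 1⊕0⊕0⊕1⊕0⊕1⊕0⊕0⊕1⊕0⊕0⊕0⊕1⊕0⊕0⊕0 = 1
Syndrome s16…s1 = 10001 → error at position 17.

10001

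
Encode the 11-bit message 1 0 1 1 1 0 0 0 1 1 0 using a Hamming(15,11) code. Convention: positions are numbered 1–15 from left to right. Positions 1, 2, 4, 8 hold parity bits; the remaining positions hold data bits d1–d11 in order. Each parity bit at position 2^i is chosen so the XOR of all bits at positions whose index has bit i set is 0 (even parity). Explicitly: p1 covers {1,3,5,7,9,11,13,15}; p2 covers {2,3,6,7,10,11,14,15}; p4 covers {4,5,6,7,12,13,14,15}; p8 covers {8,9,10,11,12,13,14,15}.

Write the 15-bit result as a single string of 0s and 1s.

Place data at non-parity positions: p1 p2 1 p4 0 1 1 p8 1 0 0 0 1 1 0
p1 (pos 1,3,5,7,9,11,13,15): XOR of data positions = 1⊕0⊕1⊕1⊕0⊕1⊕0 = 0
p2 (pos 2,3,6,7,10,11,14,15): XOR of data positions = 1⊕1⊕1⊕0⊕0⊕1⊕0 = 0
p4 (pos 4,5,6,7,12,13,14,15): XOR of data positions = 0⊕1⊕1⊕0⊕1⊕1⊕0 = 0
p8 (pos 8,9,10,11,12,13,14,15): XOR of data positions = 1⊕0⊕0⊕0⊕1⊕1⊕0 = 1
Codeword: 001001111000110

001001111000110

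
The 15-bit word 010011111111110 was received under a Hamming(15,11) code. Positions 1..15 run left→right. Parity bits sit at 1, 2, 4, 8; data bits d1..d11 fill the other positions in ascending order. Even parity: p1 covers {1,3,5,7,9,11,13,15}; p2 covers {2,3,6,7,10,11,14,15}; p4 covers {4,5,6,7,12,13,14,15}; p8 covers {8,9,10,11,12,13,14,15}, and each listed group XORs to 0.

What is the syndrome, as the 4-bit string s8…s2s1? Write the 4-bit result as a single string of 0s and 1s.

s1 (pos 1,3,5,7,9,11,13,15): 0⊕0⊕1⊕1⊕1⊕1⊕1⊕0 = 1
s2 (pos 2,3,6,7,10,11,14,15): 1⊕0⊕1⊕1⊕1⊕1⊕1⊕0 = 0
s4 (pos 4,5,6,7,12,13,14,15): 0⊕1⊕1⊕1⊕1⊕1⊕1⊕0 = 0
s8 (pos 8,9,10,11,12,13,14,15): 1⊕1⊕1⊕1⊕1⊕1⊕1⊕0 = 1
Syndrome s8…s1 = 1001 → error at position 9.

1001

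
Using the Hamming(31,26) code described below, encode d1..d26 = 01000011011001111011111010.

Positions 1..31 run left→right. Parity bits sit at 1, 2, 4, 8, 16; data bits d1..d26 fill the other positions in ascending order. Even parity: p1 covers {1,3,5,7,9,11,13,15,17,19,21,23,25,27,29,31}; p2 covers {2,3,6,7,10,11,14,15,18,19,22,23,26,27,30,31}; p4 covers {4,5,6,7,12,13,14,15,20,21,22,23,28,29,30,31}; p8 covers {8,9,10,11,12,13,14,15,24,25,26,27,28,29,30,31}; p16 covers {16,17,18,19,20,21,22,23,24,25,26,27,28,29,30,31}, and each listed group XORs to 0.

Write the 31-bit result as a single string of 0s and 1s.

Place data at non-parity positions: p1 p2 0 p4 1 0 0 p8 0 0 1 1 0 1 1 p16 0 0 1 1 1 1 0 1 1 1 1 1 0 1 0
p1 (pos 1,3,5,7,9,11,13,15,17,19,21,23,25,27,29,31): XOR of data positions = 0⊕1⊕0⊕0⊕1⊕0⊕1⊕0⊕1⊕1⊕0⊕1⊕1⊕0⊕0 = 1
p2 (pos 2,3,6,7,10,11,14,15,18,19,22,23,26,27,30,31): XOR of data positions = 0⊕0⊕0⊕0⊕1⊕1⊕1⊕0⊕1⊕1⊕0⊕1⊕1⊕1⊕0 = 0
p4 (pos 4,5,6,7,12,13,14,15,20,21,22,23,28,29,30,31): XOR of data positions = 1⊕0⊕0⊕1⊕0⊕1⊕1⊕1⊕1⊕1⊕0⊕1⊕0⊕1⊕0 = 1
p8 (pos 8,9,10,11,12,13,14,15,24,25,26,27,28,29,30,31): XOR of data positions = 0⊕0⊕1⊕1⊕0⊕1⊕1⊕1⊕1⊕1⊕1⊕1⊕0⊕1⊕0 = 0
p16 (pos 16,17,18,19,20,21,22,23,24,25,26,27,28,29,30,31): XOR of data positions = 0⊕0⊕1⊕1⊕1⊕1⊕0⊕1⊕1⊕1⊕1⊕1⊕0⊕1⊕0 = 0
Codeword: 1001100000110110001111011111010

1001100000110110001111011111010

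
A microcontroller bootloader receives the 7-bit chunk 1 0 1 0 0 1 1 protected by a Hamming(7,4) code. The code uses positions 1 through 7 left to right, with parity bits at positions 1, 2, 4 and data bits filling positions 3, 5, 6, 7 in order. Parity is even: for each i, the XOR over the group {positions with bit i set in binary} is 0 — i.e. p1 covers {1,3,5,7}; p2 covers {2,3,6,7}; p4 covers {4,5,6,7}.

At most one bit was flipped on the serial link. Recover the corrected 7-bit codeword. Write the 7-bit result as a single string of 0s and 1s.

1000011

s1 (pos 1,3,5,7): 1⊕1⊕0⊕1 = 1
s2 (pos 2,3,6,7): 0⊕1⊕1⊕1 = 1
s4 (pos 4,5,6,7): 0⊕0⊕1⊕1 = 0
Syndrome s4…s1 = 011 → error at position 3.
Flip position 3: 1010011 → 1000011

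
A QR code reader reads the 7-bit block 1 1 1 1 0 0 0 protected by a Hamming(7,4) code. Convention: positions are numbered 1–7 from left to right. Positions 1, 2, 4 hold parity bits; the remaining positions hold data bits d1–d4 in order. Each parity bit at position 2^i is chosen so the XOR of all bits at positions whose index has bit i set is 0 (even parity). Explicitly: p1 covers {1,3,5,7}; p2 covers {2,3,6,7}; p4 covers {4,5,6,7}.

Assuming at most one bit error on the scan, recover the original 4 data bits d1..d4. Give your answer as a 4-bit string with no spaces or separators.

1000

s1 (pos 1,3,5,7): 1⊕1⊕0⊕0 = 0
s2 (pos 2,3,6,7): 1⊕1⊕0⊕0 = 0
s4 (pos 4,5,6,7): 1⊕0⊕0⊕0 = 1
Syndrome s4…s1 = 100 → error at position 4.
Flip position 4: 1111000 → 1110000
Read data bits from positions 3,5,6,7: 1000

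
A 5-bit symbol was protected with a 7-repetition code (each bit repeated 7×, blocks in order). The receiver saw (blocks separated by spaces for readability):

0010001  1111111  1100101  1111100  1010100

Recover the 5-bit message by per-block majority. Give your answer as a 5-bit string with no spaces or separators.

01110

Block 1 (0010001): 2 ones → 0
Block 2 (1111111): 7 ones → 1
Block 3 (1100101): 4 ones → 1
Block 4 (1111100): 5 ones → 1
Block 5 (1010100): 3 ones → 0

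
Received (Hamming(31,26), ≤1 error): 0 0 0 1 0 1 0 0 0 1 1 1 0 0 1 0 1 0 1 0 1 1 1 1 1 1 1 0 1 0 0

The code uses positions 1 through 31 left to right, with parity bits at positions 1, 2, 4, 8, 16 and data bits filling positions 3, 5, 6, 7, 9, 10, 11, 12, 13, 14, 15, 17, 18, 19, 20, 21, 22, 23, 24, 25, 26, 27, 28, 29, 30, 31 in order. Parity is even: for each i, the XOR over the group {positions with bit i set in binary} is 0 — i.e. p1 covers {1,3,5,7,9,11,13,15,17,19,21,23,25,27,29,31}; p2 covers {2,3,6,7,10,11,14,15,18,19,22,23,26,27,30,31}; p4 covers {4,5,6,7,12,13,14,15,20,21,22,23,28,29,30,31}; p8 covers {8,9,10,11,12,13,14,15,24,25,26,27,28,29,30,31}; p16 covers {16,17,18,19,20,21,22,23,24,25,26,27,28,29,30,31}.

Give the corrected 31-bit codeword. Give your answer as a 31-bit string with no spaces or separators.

0001010001010010101011111110100

s1 (pos 1,3,5,7,9,11,13,15,17,19,21,23,25,27,29,31): 0⊕0⊕0⊕0⊕0⊕1⊕0⊕1⊕1⊕1⊕1⊕1⊕1⊕1⊕1⊕0 = 1
s2 (pos 2,3,6,7,10,11,14,15,18,19,22,23,26,27,30,31): 0⊕0⊕1⊕0⊕1⊕1⊕0⊕1⊕0⊕1⊕1⊕1⊕1⊕1⊕0⊕0 = 1
s4 (pos 4,5,6,7,12,13,14,15,20,21,22,23,28,29,30,31): 1⊕0⊕1⊕0⊕1⊕0⊕0⊕1⊕0⊕1⊕1⊕1⊕0⊕1⊕0⊕0 = 0
s8 (pos 8,9,10,11,12,13,14,15,24,25,26,27,28,29,30,31): 0⊕0⊕1⊕1⊕1⊕0⊕0⊕1⊕1⊕1⊕1⊕1⊕0⊕1⊕0⊕0 = 1
s16 (pos 16,17,18,19,20,21,22,23,24,25,26,27,28,29,30,31): 0⊕1⊕0⊕1⊕0⊕1⊕1⊕1⊕1⊕1⊕1⊕1⊕0⊕1⊕0⊕0 = 0
Syndrome s16…s1 = 01011 → error at position 11.
Flip position 11: 0001010001110010101011111110100 → 0001010001010010101011111110100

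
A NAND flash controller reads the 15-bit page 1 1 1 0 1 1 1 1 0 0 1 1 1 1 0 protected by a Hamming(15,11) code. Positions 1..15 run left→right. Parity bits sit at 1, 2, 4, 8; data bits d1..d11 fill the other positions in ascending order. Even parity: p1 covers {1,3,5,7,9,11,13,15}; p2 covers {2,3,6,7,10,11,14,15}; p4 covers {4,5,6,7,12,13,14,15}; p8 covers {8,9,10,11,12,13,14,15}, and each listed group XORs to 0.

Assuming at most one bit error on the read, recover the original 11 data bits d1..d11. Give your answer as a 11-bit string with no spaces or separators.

s1 (pos 1,3,5,7,9,11,13,15): 1⊕1⊕1⊕1⊕0⊕1⊕1⊕0 = 0
s2 (pos 2,3,6,7,10,11,14,15): 1⊕1⊕1⊕1⊕0⊕1⊕1⊕0 = 0
s4 (pos 4,5,6,7,12,13,14,15): 0⊕1⊕1⊕1⊕1⊕1⊕1⊕0 = 0
s8 (pos 8,9,10,11,12,13,14,15): 1⊕0⊕0⊕1⊕1⊕1⊕1⊕0 = 1
Syndrome s8…s1 = 1000 → error at position 8.
Flip position 8: 111011110011110 → 111011100011110
Read data bits from positions 3,5,6,7,9,10,11,12,13,14,15: 11110011110

11110011110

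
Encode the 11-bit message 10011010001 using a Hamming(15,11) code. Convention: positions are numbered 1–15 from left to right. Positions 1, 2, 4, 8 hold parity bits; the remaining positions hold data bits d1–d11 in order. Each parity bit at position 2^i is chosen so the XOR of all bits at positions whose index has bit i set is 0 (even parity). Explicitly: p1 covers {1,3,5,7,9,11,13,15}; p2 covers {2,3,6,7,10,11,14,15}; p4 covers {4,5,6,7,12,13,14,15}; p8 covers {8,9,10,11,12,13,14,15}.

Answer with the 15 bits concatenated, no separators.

101000111010001

Place data at non-parity positions: p1 p2 1 p4 0 0 1 p8 1 0 1 0 0 0 1
p1 (pos 1,3,5,7,9,11,13,15): XOR of data positions = 1⊕0⊕1⊕1⊕1⊕0⊕1 = 1
p2 (pos 2,3,6,7,10,11,14,15): XOR of data positions = 1⊕0⊕1⊕0⊕1⊕0⊕1 = 0
p4 (pos 4,5,6,7,12,13,14,15): XOR of data positions = 0⊕0⊕1⊕0⊕0⊕0⊕1 = 0
p8 (pos 8,9,10,11,12,13,14,15): XOR of data positions = 1⊕0⊕1⊕0⊕0⊕0⊕1 = 1
Codeword: 101000111010001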